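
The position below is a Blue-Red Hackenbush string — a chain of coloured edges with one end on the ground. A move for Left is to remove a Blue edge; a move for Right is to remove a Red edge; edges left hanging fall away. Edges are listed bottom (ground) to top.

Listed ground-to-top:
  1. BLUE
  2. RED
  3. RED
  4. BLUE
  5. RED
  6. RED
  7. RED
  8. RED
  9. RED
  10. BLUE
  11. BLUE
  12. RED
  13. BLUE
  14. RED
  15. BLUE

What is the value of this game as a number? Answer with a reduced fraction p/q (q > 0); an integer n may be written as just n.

edge 1 of 15 (BLUE): { 0 | — } → 1
edge 2 of 15 (RED): { 0 | 1 } → 1/2
edge 3 of 15 (RED): { 0 | 1/2; 1 } → 1/4
edge 4 of 15 (BLUE): { 0; 1/4 | 1/2; 1 } → 3/8
edge 5 of 15 (RED): { 0; 1/4 | 3/8; 1/2; 1 } → 5/16
edge 6 of 15 (RED): { 0; 1/4 | 5/16; 3/8; 1/2; 1 } → 9/32
edge 7 of 15 (RED): { 0; 1/4 | 9/32; 5/16; 3/8; 1/2; 1 } → 17/64
edge 8 of 15 (RED): { 0; 1/4 | 17/64; 9/32; 5/16; 3/8; 1/2; 1 } → 33/128
edge 9 of 15 (RED): { 0; 1/4 | 33/128; 17/64; 9/32; 5/16; 3/8; 1/2; 1 } → 65/256
edge 10 of 15 (BLUE): { 0; 1/4; 65/256 | 33/128; 17/64; 9/32; 5/16; 3/8; 1/2; 1 } → 131/512
edge 11 of 15 (BLUE): { 0; 1/4; 65/256; 131/512 | 33/128; 17/64; 9/32; 5/16; 3/8; 1/2; 1 } → 263/1024
edge 12 of 15 (RED): { 0; 1/4; 65/256; 131/512 | 263/1024; 33/128; 17/64; 9/32; 5/16; 3/8; 1/2; 1 } → 525/2048
edge 13 of 15 (BLUE): { 0; 1/4; 65/256; 131/512; 525/2048 | 263/1024; 33/128; 17/64; 9/32; 5/16; 3/8; 1/2; 1 } → 1051/4096
edge 14 of 15 (RED): { 0; 1/4; 65/256; 131/512; 525/2048 | 1051/4096; 263/1024; 33/128; 17/64; 9/32; 5/16; 3/8; 1/2; 1 } → 2101/8192
edge 15 of 15 (BLUE): { 0; 1/4; 65/256; 131/512; 525/2048; 2101/8192 | 1051/4096; 263/1024; 33/128; 17/64; 9/32; 5/16; 3/8; 1/2; 1 } → 4203/16384

4203/16384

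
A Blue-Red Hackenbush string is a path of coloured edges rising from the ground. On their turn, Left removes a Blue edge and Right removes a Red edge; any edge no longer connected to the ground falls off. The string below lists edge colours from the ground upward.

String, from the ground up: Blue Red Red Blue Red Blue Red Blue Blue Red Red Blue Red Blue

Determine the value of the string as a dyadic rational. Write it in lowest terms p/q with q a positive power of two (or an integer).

2763/8192

edge 1 of 14 (Blue): { 0 | — } — 1
edge 2 of 14 (Red): { 0 | 1 } — 1/2
edge 3 of 14 (Red): { 0 | 1/2 1 } — 1/4
edge 4 of 14 (Blue): { 0 1/4 | 1/2 1 } — 3/8
edge 5 of 14 (Red): { 0 1/4 | 3/8 1/2 1 } — 5/16
edge 6 of 14 (Blue): { 0 1/4 5/16 | 3/8 1/2 1 } — 11/32
edge 7 of 14 (Red): { 0 1/4 5/16 | 11/32 3/8 1/2 1 } — 21/64
edge 8 of 14 (Blue): { 0 1/4 5/16 21/64 | 11/32 3/8 1/2 1 } — 43/128
edge 9 of 14 (Blue): { 0 1/4 5/16 21/64 43/128 | 11/32 3/8 1/2 1 } — 87/256
edge 10 of 14 (Red): { 0 1/4 5/16 21/64 43/128 | 87/256 11/32 3/8 1/2 1 } — 173/512
edge 11 of 14 (Red): { 0 1/4 5/16 21/64 43/128 | 173/512 87/256 11/32 3/8 1/2 1 } — 345/1024
edge 12 of 14 (Blue): { 0 1/4 5/16 21/64 43/128 345/1024 | 173/512 87/256 11/32 3/8 1/2 1 } — 691/2048
edge 13 of 14 (Red): { 0 1/4 5/16 21/64 43/128 345/1024 | 691/2048 173/512 87/256 11/32 3/8 1/2 1 } — 1381/4096
edge 14 of 14 (Blue): { 0 1/4 5/16 21/64 43/128 345/1024 1381/4096 | 691/2048 173/512 87/256 11/32 3/8 1/2 1 } — 2763/8192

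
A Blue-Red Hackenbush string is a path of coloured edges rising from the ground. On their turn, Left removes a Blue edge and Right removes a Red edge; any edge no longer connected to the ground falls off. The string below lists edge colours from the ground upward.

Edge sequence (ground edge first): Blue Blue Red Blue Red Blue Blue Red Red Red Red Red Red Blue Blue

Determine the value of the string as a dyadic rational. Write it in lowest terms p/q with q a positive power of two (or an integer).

step 1: add Blue to get B; options L={ 0 } R={ none } => 1
step 2: add Blue to get BB; options L={ 0; 1 } R={ none } => 2
step 3: add Red to get BBR; options L={ 0; 1 } R={ 2 } => 3/2
step 4: add Blue to get BBRB; options L={ 0; 1; 3/2 } R={ 2 } => 7/4
step 5: add Red to get BBRBR; options L={ 0; 1; 3/2 } R={ 7/4; 2 } => 13/8
step 6: add Blue to get BBRBRB; options L={ 0; 1; 3/2; 13/8 } R={ 7/4; 2 } => 27/16
step 7: add Blue to get BBRBRBB; options L={ 0; 1; 3/2; 13/8; 27/16 } R={ 7/4; 2 } => 55/32
step 8: add Red to get BBRBRBBR; options L={ 0; 1; 3/2; 13/8; 27/16 } R={ 55/32; 7/4; 2 } => 109/64
step 9: add Red to get BBRBRBBRR; options L={ 0; 1; 3/2; 13/8; 27/16 } R={ 109/64; 55/32; 7/4; 2 } => 217/128
step 10: add Red to get BBRBRBBRRR; options L={ 0; 1; 3/2; 13/8; 27/16 } R={ 217/128; 109/64; 55/32; 7/4; 2 } => 433/256
step 11: add Red to get BBRBRBBRRRR; options L={ 0; 1; 3/2; 13/8; 27/16 } R={ 433/256; 217/128; 109/64; 55/32; 7/4; 2 } => 865/512
step 12: add Red to get BBRBRBBRRRRR; options L={ 0; 1; 3/2; 13/8; 27/16 } R={ 865/512; 433/256; 217/128; 109/64; 55/32; 7/4; 2 } => 1729/1024
step 13: add Red to get BBRBRBBRRRRRR; options L={ 0; 1; 3/2; 13/8; 27/16 } R={ 1729/1024; 865/512; 433/256; 217/128; 109/64; 55/32; 7/4; 2 } => 3457/2048
step 14: add Blue to get BBRBRBBRRRRRRB; options L={ 0; 1; 3/2; 13/8; 27/16; 3457/2048 } R={ 1729/1024; 865/512; 433/256; 217/128; 109/64; 55/32; 7/4; 2 } => 6915/4096
step 15: add Blue to get BBRBRBBRRRRRRBB; options L={ 0; 1; 3/2; 13/8; 27/16; 3457/2048; 6915/4096 } R={ 1729/1024; 865/512; 433/256; 217/128; 109/64; 55/32; 7/4; 2 } => 13831/8192

13831/8192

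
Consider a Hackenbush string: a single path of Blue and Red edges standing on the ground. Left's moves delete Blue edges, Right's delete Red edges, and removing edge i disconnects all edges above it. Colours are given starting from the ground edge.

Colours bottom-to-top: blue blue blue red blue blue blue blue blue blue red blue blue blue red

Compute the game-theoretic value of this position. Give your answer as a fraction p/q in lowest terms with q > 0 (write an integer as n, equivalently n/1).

step 1: add blue to get b; options L={ 0 } R={ — } ⇒ 1
step 2: add blue to get bb; options L={ 0; 1 } R={ — } ⇒ 2
step 3: add blue to get bbb; options L={ 0; 1; 2 } R={ — } ⇒ 3
step 4: add red to get bbbr; options L={ 0; 1; 2 } R={ 3 } ⇒ 5/2
step 5: add blue to get bbbrb; options L={ 0; 1; 2; 5/2 } R={ 3 } ⇒ 11/4
step 6: add blue to get bbbrbb; options L={ 0; 1; 2; 5/2; 11/4 } R={ 3 } ⇒ 23/8
step 7: add blue to get bbbrbbb; options L={ 0; 1; 2; 5/2; 11/4; 23/8 } R={ 3 } ⇒ 47/16
step 8: add blue to get bbbrbbbb; options L={ 0; 1; 2; 5/2; 11/4; 23/8; 47/16 } R={ 3 } ⇒ 95/32
step 9: add blue to get bbbrbbbbb; options L={ 0; 1; 2; 5/2; 11/4; 23/8; 47/16; 95/32 } R={ 3 } ⇒ 191/64
step 10: add blue to get bbbrbbbbbb; options L={ 0; 1; 2; 5/2; 11/4; 23/8; 47/16; 95/32; 191/64 } R={ 3 } ⇒ 383/128
step 11: add red to get bbbrbbbbbbr; options L={ 0; 1; 2; 5/2; 11/4; 23/8; 47/16; 95/32; 191/64 } R={ 383/128; 3 } ⇒ 765/256
step 12: add blue to get bbbrbbbbbbrb; options L={ 0; 1; 2; 5/2; 11/4; 23/8; 47/16; 95/32; 191/64; 765/256 } R={ 383/128; 3 } ⇒ 1531/512
step 13: add blue to get bbbrbbbbbbrbb; options L={ 0; 1; 2; 5/2; 11/4; 23/8; 47/16; 95/32; 191/64; 765/256; 1531/512 } R={ 383/128; 3 } ⇒ 3063/1024
step 14: add blue to get bbbrbbbbbbrbbb; options L={ 0; 1; 2; 5/2; 11/4; 23/8; 47/16; 95/32; 191/64; 765/256; 1531/512; 3063/1024 } R={ 383/128; 3 } ⇒ 6127/2048
step 15: add red to get bbbrbbbbbbrbbbr; options L={ 0; 1; 2; 5/2; 11/4; 23/8; 47/16; 95/32; 191/64; 765/256; 1531/512; 3063/1024 } R={ 6127/2048; 383/128; 3 } ⇒ 12253/4096

12253/4096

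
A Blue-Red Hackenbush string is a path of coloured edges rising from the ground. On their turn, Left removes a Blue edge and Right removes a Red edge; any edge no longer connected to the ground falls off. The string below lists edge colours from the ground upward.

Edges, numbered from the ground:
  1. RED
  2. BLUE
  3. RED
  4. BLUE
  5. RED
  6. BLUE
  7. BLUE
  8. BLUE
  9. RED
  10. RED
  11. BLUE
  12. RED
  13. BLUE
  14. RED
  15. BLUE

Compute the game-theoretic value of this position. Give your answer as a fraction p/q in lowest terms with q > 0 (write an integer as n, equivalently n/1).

Prefix values for RED BLUE RED BLUE RED BLUE BLUE BLUE RED RED BLUE RED BLUE RED BLUE via {L|R} + simplicity:
edge 1 of 15 (RED): {  | 0 } — -1
edge 2 of 15 (BLUE): { -1 | 0 } — -1/2
edge 3 of 15 (RED): { -1 | -1/2,0 } — -3/4
edge 4 of 15 (BLUE): { -1,-3/4 | -1/2,0 } — -5/8
edge 5 of 15 (RED): { -1,-3/4 | -5/8,-1/2,0 } — -11/16
edge 6 of 15 (BLUE): { -1,-3/4,-11/16 | -5/8,-1/2,0 } — -21/32
edge 7 of 15 (BLUE): { -1,-3/4,-11/16,-21/32 | -5/8,-1/2,0 } — -41/64
edge 8 of 15 (BLUE): { -1,-3/4,-11/16,-21/32,-41/64 | -5/8,-1/2,0 } — -81/128
edge 9 of 15 (RED): { -1,-3/4,-11/16,-21/32,-41/64 | -81/128,-5/8,-1/2,0 } — -163/256
edge 10 of 15 (RED): { -1,-3/4,-11/16,-21/32,-41/64 | -163/256,-81/128,-5/8,-1/2,0 } — -327/512
edge 11 of 15 (BLUE): { -1,-3/4,-11/16,-21/32,-41/64,-327/512 | -163/256,-81/128,-5/8,-1/2,0 } — -653/1024
edge 12 of 15 (RED): { -1,-3/4,-11/16,-21/32,-41/64,-327/512 | -653/1024,-163/256,-81/128,-5/8,-1/2,0 } — -1307/2048
edge 13 of 15 (BLUE): { -1,-3/4,-11/16,-21/32,-41/64,-327/512,-1307/2048 | -653/1024,-163/256,-81/128,-5/8,-1/2,0 } — -2613/4096
edge 14 of 15 (RED): { -1,-3/4,-11/16,-21/32,-41/64,-327/512,-1307/2048 | -2613/4096,-653/1024,-163/256,-81/128,-5/8,-1/2,0 } — -5227/8192
edge 15 of 15 (BLUE): { -1,-3/4,-11/16,-21/32,-41/64,-327/512,-1307/2048,-5227/8192 | -2613/4096,-653/1024,-163/256,-81/128,-5/8,-1/2,0 } — -10453/16384

-10453/16384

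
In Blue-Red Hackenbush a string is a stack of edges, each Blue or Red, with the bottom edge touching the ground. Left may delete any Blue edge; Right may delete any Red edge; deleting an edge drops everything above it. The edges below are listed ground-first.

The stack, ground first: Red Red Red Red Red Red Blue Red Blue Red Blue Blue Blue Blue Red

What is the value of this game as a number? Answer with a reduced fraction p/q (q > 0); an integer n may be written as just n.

edge 1 of 15 (Red): { · | 0 } gives -1
edge 2 of 15 (Red): { · | -1; 0 } gives -2
edge 3 of 15 (Red): { · | -2; -1; 0 } gives -3
edge 4 of 15 (Red): { · | -3; -2; -1; 0 } gives -4
edge 5 of 15 (Red): { · | -4; -3; -2; -1; 0 } gives -5
edge 6 of 15 (Red): { · | -5; -4; -3; -2; -1; 0 } gives -6
edge 7 of 15 (Blue): { -6 | -5; -4; -3; -2; -1; 0 } gives -11/2
edge 8 of 15 (Red): { -6 | -11/2; -5; -4; -3; -2; -1; 0 } gives -23/4
edge 9 of 15 (Blue): { -6; -23/4 | -11/2; -5; -4; -3; -2; -1; 0 } gives -45/8
edge 10 of 15 (Red): { -6; -23/4 | -45/8; -11/2; -5; -4; -3; -2; -1; 0 } gives -91/16
edge 11 of 15 (Blue): { -6; -23/4; -91/16 | -45/8; -11/2; -5; -4; -3; -2; -1; 0 } gives -181/32
edge 12 of 15 (Blue): { -6; -23/4; -91/16; -181/32 | -45/8; -11/2; -5; -4; -3; -2; -1; 0 } gives -361/64
edge 13 of 15 (Blue): { -6; -23/4; -91/16; -181/32; -361/64 | -45/8; -11/2; -5; -4; -3; -2; -1; 0 } gives -721/128
edge 14 of 15 (Blue): { -6; -23/4; -91/16; -181/32; -361/64; -721/128 | -45/8; -11/2; -5; -4; -3; -2; -1; 0 } gives -1441/256
edge 15 of 15 (Red): { -6; -23/4; -91/16; -181/32; -361/64; -721/128 | -1441/256; -45/8; -11/2; -5; -4; -3; -2; -1; 0 } gives -2883/512

-2883/512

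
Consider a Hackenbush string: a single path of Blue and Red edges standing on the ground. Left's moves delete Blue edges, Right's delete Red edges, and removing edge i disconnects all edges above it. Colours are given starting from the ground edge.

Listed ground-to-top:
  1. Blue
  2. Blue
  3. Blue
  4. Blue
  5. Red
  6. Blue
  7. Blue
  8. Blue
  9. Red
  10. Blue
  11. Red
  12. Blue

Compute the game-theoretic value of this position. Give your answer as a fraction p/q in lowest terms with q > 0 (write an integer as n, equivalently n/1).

1003/256

val(B) = { 0 | · } — 1
val(BB) = { 0, 1 | · } — 2
val(BBB) = { 0, 1, 2 | · } — 3
val(BBBB) = { 0, 1, 2, 3 | · } — 4
val(BBBBR) = { 0, 1, 2, 3 | 4 } — 7/2
val(BBBBRB) = { 0, 1, 2, 3, 7/2 | 4 } — 15/4
val(BBBBRBB) = { 0, 1, 2, 3, 7/2, 15/4 | 4 } — 31/8
val(BBBBRBBB) = { 0, 1, 2, 3, 7/2, 15/4, 31/8 | 4 } — 63/16
val(BBBBRBBBR) = { 0, 1, 2, 3, 7/2, 15/4, 31/8 | 63/16, 4 } — 125/32
val(BBBBRBBBRB) = { 0, 1, 2, 3, 7/2, 15/4, 31/8, 125/32 | 63/16, 4 } — 251/64
val(BBBBRBBBRBR) = { 0, 1, 2, 3, 7/2, 15/4, 31/8, 125/32 | 251/64, 63/16, 4 } — 501/128
val(BBBBRBBBRBRB) = { 0, 1, 2, 3, 7/2, 15/4, 31/8, 125/32, 501/128 | 251/64, 63/16, 4 } — 1003/256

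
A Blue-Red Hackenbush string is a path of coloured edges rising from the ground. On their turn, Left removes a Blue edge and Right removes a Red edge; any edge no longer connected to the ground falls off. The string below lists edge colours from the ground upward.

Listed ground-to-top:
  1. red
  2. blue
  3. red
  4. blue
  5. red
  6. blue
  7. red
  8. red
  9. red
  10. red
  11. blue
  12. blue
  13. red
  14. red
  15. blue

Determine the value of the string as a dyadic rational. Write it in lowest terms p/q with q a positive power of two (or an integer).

-11213/16384

g(r) = { ∅ | 0 } — -1
g(rb) = { -1 | 0 } — -1/2
g(rbr) = { -1 | -1/2, 0 } — -3/4
g(rbrb) = { -1, -3/4 | -1/2, 0 } — -5/8
g(rbrbr) = { -1, -3/4 | -5/8, -1/2, 0 } — -11/16
g(rbrbrb) = { -1, -3/4, -11/16 | -5/8, -1/2, 0 } — -21/32
g(rbrbrbr) = { -1, -3/4, -11/16 | -21/32, -5/8, -1/2, 0 } — -43/64
g(rbrbrbrr) = { -1, -3/4, -11/16 | -43/64, -21/32, -5/8, -1/2, 0 } — -87/128
g(rbrbrbrrr) = { -1, -3/4, -11/16 | -87/128, -43/64, -21/32, -5/8, -1/2, 0 } — -175/256
g(rbrbrbrrrr) = { -1, -3/4, -11/16 | -175/256, -87/128, -43/64, -21/32, -5/8, -1/2, 0 } — -351/512
g(rbrbrbrrrrb) = { -1, -3/4, -11/16, -351/512 | -175/256, -87/128, -43/64, -21/32, -5/8, -1/2, 0 } — -701/1024
g(rbrbrbrrrrbb) = { -1, -3/4, -11/16, -351/512, -701/1024 | -175/256, -87/128, -43/64, -21/32, -5/8, -1/2, 0 } — -1401/2048
g(rbrbrbrrrrbbr) = { -1, -3/4, -11/16, -351/512, -701/1024 | -1401/2048, -175/256, -87/128, -43/64, -21/32, -5/8, -1/2, 0 } — -2803/4096
g(rbrbrbrrrrbbrr) = { -1, -3/4, -11/16, -351/512, -701/1024 | -2803/4096, -1401/2048, -175/256, -87/128, -43/64, -21/32, -5/8, -1/2, 0 } — -5607/8192
g(rbrbrbrrrrbbrrb) = { -1, -3/4, -11/16, -351/512, -701/1024, -5607/8192 | -2803/4096, -1401/2048, -175/256, -87/128, -43/64, -21/32, -5/8, -1/2, 0 } — -11213/16384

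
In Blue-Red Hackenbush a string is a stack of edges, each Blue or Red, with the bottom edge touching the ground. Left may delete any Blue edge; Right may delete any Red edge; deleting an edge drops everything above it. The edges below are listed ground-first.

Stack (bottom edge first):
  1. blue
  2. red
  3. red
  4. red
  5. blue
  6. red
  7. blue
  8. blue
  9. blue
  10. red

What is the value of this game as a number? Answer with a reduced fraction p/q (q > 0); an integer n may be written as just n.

93/512

Recurse on prefixes of the 10-edge string blue red red red blue red blue blue blue red:
step 1: add blue to get b; options L={ 0 } R={ ∅ } ⇒ 1
step 2: add red to get br; options L={ 0 } R={ 1 } ⇒ 1/2
step 3: add red to get brr; options L={ 0 } R={ 1/2, 1 } ⇒ 1/4
step 4: add red to get brrr; options L={ 0 } R={ 1/4, 1/2, 1 } ⇒ 1/8
step 5: add blue to get brrrb; options L={ 0, 1/8 } R={ 1/4, 1/2, 1 } ⇒ 3/16
step 6: add red to get brrrbr; options L={ 0, 1/8 } R={ 3/16, 1/4, 1/2, 1 } ⇒ 5/32
step 7: add blue to get brrrbrb; options L={ 0, 1/8, 5/32 } R={ 3/16, 1/4, 1/2, 1 } ⇒ 11/64
step 8: add blue to get brrrbrbb; options L={ 0, 1/8, 5/32, 11/64 } R={ 3/16, 1/4, 1/2, 1 } ⇒ 23/128
step 9: add blue to get brrrbrbbb; options L={ 0, 1/8, 5/32, 11/64, 23/128 } R={ 3/16, 1/4, 1/2, 1 } ⇒ 47/256
step 10: add red to get brrrbrbbbr; options L={ 0, 1/8, 5/32, 11/64, 23/128 } R={ 47/256, 3/16, 1/4, 1/2, 1 } ⇒ 93/512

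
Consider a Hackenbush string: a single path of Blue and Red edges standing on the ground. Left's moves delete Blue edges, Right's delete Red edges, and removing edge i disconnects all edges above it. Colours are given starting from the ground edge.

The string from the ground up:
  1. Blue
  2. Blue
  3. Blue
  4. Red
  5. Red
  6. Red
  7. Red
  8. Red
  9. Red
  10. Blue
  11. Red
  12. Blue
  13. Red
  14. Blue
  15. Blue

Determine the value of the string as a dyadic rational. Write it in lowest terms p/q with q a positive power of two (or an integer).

8279/4096

step 1: add Blue to get B; options L={ 0 } R={  } => 1
step 2: add Blue to get BB; options L={ 0,1 } R={  } => 2
step 3: add Blue to get BBB; options L={ 0,1,2 } R={  } => 3
step 4: add Red to get BBBR; options L={ 0,1,2 } R={ 3 } => 5/2
step 5: add Red to get BBBRR; options L={ 0,1,2 } R={ 5/2,3 } => 9/4
step 6: add Red to get BBBRRR; options L={ 0,1,2 } R={ 9/4,5/2,3 } => 17/8
step 7: add Red to get BBBRRRR; options L={ 0,1,2 } R={ 17/8,9/4,5/2,3 } => 33/16
step 8: add Red to get BBBRRRRR; options L={ 0,1,2 } R={ 33/16,17/8,9/4,5/2,3 } => 65/32
step 9: add Red to get BBBRRRRRR; options L={ 0,1,2 } R={ 65/32,33/16,17/8,9/4,5/2,3 } => 129/64
step 10: add Blue to get BBBRRRRRRB; options L={ 0,1,2,129/64 } R={ 65/32,33/16,17/8,9/4,5/2,3 } => 259/128
step 11: add Red to get BBBRRRRRRBR; options L={ 0,1,2,129/64 } R={ 259/128,65/32,33/16,17/8,9/4,5/2,3 } => 517/256
step 12: add Blue to get BBBRRRRRRBRB; options L={ 0,1,2,129/64,517/256 } R={ 259/128,65/32,33/16,17/8,9/4,5/2,3 } => 1035/512
step 13: add Red to get BBBRRRRRRBRBR; options L={ 0,1,2,129/64,517/256 } R={ 1035/512,259/128,65/32,33/16,17/8,9/4,5/2,3 } => 2069/1024
step 14: add Blue to get BBBRRRRRRBRBRB; options L={ 0,1,2,129/64,517/256,2069/1024 } R={ 1035/512,259/128,65/32,33/16,17/8,9/4,5/2,3 } => 4139/2048
step 15: add Blue to get BBBRRRRRRBRBRBB; options L={ 0,1,2,129/64,517/256,2069/1024,4139/2048 } R={ 1035/512,259/128,65/32,33/16,17/8,9/4,5/2,3 } => 8279/4096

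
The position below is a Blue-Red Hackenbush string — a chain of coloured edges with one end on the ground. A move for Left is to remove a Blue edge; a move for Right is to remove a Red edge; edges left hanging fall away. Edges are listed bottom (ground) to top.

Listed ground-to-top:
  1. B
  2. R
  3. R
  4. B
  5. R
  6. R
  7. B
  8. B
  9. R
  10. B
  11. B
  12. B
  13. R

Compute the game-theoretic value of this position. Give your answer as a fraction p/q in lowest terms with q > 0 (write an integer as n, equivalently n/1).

1245/4096

Prefix values for B R R B R R B B R B B B R via {L|R} + simplicity:
B: Left { 0 }, Right { none } so simplest 1
BR: Left { 0 }, Right { 1 } so simplest 1/2
BRR: Left { 0 }, Right { 1/2,1 } so simplest 1/4
BRRB: Left { 0,1/4 }, Right { 1/2,1 } so simplest 3/8
BRRBR: Left { 0,1/4 }, Right { 3/8,1/2,1 } so simplest 5/16
BRRBRR: Left { 0,1/4 }, Right { 5/16,3/8,1/2,1 } so simplest 9/32
BRRBRRB: Left { 0,1/4,9/32 }, Right { 5/16,3/8,1/2,1 } so simplest 19/64
BRRBRRBB: Left { 0,1/4,9/32,19/64 }, Right { 5/16,3/8,1/2,1 } so simplest 39/128
BRRBRRBBR: Left { 0,1/4,9/32,19/64 }, Right { 39/128,5/16,3/8,1/2,1 } so simplest 77/256
BRRBRRBBRB: Left { 0,1/4,9/32,19/64,77/256 }, Right { 39/128,5/16,3/8,1/2,1 } so simplest 155/512
BRRBRRBBRBB: Left { 0,1/4,9/32,19/64,77/256,155/512 }, Right { 39/128,5/16,3/8,1/2,1 } so simplest 311/1024
BRRBRRBBRBBB: Left { 0,1/4,9/32,19/64,77/256,155/512,311/1024 }, Right { 39/128,5/16,3/8,1/2,1 } so simplest 623/2048
BRRBRRBBRBBBR: Left { 0,1/4,9/32,19/64,77/256,155/512,311/1024 }, Right { 623/2048,39/128,5/16,3/8,1/2,1 } so simplest 1245/4096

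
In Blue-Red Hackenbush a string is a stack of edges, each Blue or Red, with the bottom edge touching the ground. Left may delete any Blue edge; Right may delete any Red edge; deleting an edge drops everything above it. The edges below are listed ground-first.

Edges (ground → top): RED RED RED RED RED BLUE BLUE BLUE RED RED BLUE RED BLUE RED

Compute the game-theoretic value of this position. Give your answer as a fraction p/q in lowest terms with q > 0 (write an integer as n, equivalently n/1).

-2155/512

value(R) = { — | 0 } ⇒ -1
value(RR) = { — | -1, 0 } ⇒ -2
value(RRR) = { — | -2, -1, 0 } ⇒ -3
value(RRRR) = { — | -3, -2, -1, 0 } ⇒ -4
value(RRRRR) = { — | -4, -3, -2, -1, 0 } ⇒ -5
value(RRRRRB) = { -5 | -4, -3, -2, -1, 0 } ⇒ -9/2
value(RRRRRBB) = { -5, -9/2 | -4, -3, -2, -1, 0 } ⇒ -17/4
value(RRRRRBBB) = { -5, -9/2, -17/4 | -4, -3, -2, -1, 0 } ⇒ -33/8
value(RRRRRBBBR) = { -5, -9/2, -17/4 | -33/8, -4, -3, -2, -1, 0 } ⇒ -67/16
value(RRRRRBBBRR) = { -5, -9/2, -17/4 | -67/16, -33/8, -4, -3, -2, -1, 0 } ⇒ -135/32
value(RRRRRBBBRRB) = { -5, -9/2, -17/4, -135/32 | -67/16, -33/8, -4, -3, -2, -1, 0 } ⇒ -269/64
value(RRRRRBBBRRBR) = { -5, -9/2, -17/4, -135/32 | -269/64, -67/16, -33/8, -4, -3, -2, -1, 0 } ⇒ -539/128
value(RRRRRBBBRRBRB) = { -5, -9/2, -17/4, -135/32, -539/128 | -269/64, -67/16, -33/8, -4, -3, -2, -1, 0 } ⇒ -1077/256
value(RRRRRBBBRRBRBR) = { -5, -9/2, -17/4, -135/32, -539/128 | -1077/256, -269/64, -67/16, -33/8, -4, -3, -2, -1, 0 } ⇒ -2155/512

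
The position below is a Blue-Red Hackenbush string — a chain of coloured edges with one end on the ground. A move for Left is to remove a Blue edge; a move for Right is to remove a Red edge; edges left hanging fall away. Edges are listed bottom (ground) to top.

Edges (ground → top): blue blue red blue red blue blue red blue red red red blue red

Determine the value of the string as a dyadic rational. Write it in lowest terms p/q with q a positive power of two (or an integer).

6981/4096

Prefix values for blue blue red blue red blue blue red blue red red red blue red via {L|R} + simplicity:
b: Left { 0 }, Right {  } — simplest 1
bb: Left { 0,1 }, Right {  } — simplest 2
bbr: Left { 0,1 }, Right { 2 } — simplest 3/2
bbrb: Left { 0,1,3/2 }, Right { 2 } — simplest 7/4
bbrbr: Left { 0,1,3/2 }, Right { 7/4,2 } — simplest 13/8
bbrbrb: Left { 0,1,3/2,13/8 }, Right { 7/4,2 } — simplest 27/16
bbrbrbb: Left { 0,1,3/2,13/8,27/16 }, Right { 7/4,2 } — simplest 55/32
bbrbrbbr: Left { 0,1,3/2,13/8,27/16 }, Right { 55/32,7/4,2 } — simplest 109/64
bbrbrbbrb: Left { 0,1,3/2,13/8,27/16,109/64 }, Right { 55/32,7/4,2 } — simplest 219/128
bbrbrbbrbr: Left { 0,1,3/2,13/8,27/16,109/64 }, Right { 219/128,55/32,7/4,2 } — simplest 437/256
bbrbrbbrbrr: Left { 0,1,3/2,13/8,27/16,109/64 }, Right { 437/256,219/128,55/32,7/4,2 } — simplest 873/512
bbrbrbbrbrrr: Left { 0,1,3/2,13/8,27/16,109/64 }, Right { 873/512,437/256,219/128,55/32,7/4,2 } — simplest 1745/1024
bbrbrbbrbrrrb: Left { 0,1,3/2,13/8,27/16,109/64,1745/1024 }, Right { 873/512,437/256,219/128,55/32,7/4,2 } — simplest 3491/2048
bbrbrbbrbrrrbr: Left { 0,1,3/2,13/8,27/16,109/64,1745/1024 }, Right { 3491/2048,873/512,437/256,219/128,55/32,7/4,2 } — simplest 6981/4096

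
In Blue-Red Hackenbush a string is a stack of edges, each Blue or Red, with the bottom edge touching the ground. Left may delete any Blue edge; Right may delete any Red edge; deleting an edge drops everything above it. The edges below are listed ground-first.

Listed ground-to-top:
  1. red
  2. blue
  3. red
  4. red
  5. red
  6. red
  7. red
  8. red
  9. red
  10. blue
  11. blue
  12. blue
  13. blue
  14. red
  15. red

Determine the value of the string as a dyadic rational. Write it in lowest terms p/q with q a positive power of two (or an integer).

-16263/16384

Build v(s[:k]) for k = 1..15, string s = red blue red red red red red red red blue blue blue blue red red.
edge 1 of 15 (red): { · | 0 } so -1
edge 2 of 15 (blue): { -1 | 0 } so -1/2
edge 3 of 15 (red): { -1 | -1/2,0 } so -3/4
edge 4 of 15 (red): { -1 | -3/4,-1/2,0 } so -7/8
edge 5 of 15 (red): { -1 | -7/8,-3/4,-1/2,0 } so -15/16
edge 6 of 15 (red): { -1 | -15/16,-7/8,-3/4,-1/2,0 } so -31/32
edge 7 of 15 (red): { -1 | -31/32,-15/16,-7/8,-3/4,-1/2,0 } so -63/64
edge 8 of 15 (red): { -1 | -63/64,-31/32,-15/16,-7/8,-3/4,-1/2,0 } so -127/128
edge 9 of 15 (red): { -1 | -127/128,-63/64,-31/32,-15/16,-7/8,-3/4,-1/2,0 } so -255/256
edge 10 of 15 (blue): { -1,-255/256 | -127/128,-63/64,-31/32,-15/16,-7/8,-3/4,-1/2,0 } so -509/512
edge 11 of 15 (blue): { -1,-255/256,-509/512 | -127/128,-63/64,-31/32,-15/16,-7/8,-3/4,-1/2,0 } so -1017/1024
edge 12 of 15 (blue): { -1,-255/256,-509/512,-1017/1024 | -127/128,-63/64,-31/32,-15/16,-7/8,-3/4,-1/2,0 } so -2033/2048
edge 13 of 15 (blue): { -1,-255/256,-509/512,-1017/1024,-2033/2048 | -127/128,-63/64,-31/32,-15/16,-7/8,-3/4,-1/2,0 } so -4065/4096
edge 14 of 15 (red): { -1,-255/256,-509/512,-1017/1024,-2033/2048 | -4065/4096,-127/128,-63/64,-31/32,-15/16,-7/8,-3/4,-1/2,0 } so -8131/8192
edge 15 of 15 (red): { -1,-255/256,-509/512,-1017/1024,-2033/2048 | -8131/8192,-4065/4096,-127/128,-63/64,-31/32,-15/16,-7/8,-3/4,-1/2,0 } so -16263/16384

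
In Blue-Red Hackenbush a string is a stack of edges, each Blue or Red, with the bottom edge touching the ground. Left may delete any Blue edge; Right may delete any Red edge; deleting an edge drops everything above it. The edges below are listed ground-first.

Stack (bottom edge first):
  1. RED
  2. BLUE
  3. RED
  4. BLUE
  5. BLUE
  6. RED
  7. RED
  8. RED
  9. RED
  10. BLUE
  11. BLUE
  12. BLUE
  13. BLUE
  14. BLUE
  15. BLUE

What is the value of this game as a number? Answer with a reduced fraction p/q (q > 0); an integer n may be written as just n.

-10113/16384

v_1 [R]  L=[none]  R=[0]  gives -1
v_2 [RB]  L=[-1]  R=[0]  gives -1/2
v_3 [RBR]  L=[-1]  R=[-1/2; 0]  gives -3/4
v_4 [RBRB]  L=[-1; -3/4]  R=[-1/2; 0]  gives -5/8
v_5 [RBRBB]  L=[-1; -3/4; -5/8]  R=[-1/2; 0]  gives -9/16
v_6 [RBRBBR]  L=[-1; -3/4; -5/8]  R=[-9/16; -1/2; 0]  gives -19/32
v_7 [RBRBBRR]  L=[-1; -3/4; -5/8]  R=[-19/32; -9/16; -1/2; 0]  gives -39/64
v_8 [RBRBBRRR]  L=[-1; -3/4; -5/8]  R=[-39/64; -19/32; -9/16; -1/2; 0]  gives -79/128
v_9 [RBRBBRRRR]  L=[-1; -3/4; -5/8]  R=[-79/128; -39/64; -19/32; -9/16; -1/2; 0]  gives -159/256
v_10 [RBRBBRRRRB]  L=[-1; -3/4; -5/8; -159/256]  R=[-79/128; -39/64; -19/32; -9/16; -1/2; 0]  gives -317/512
v_11 [RBRBBRRRRBB]  L=[-1; -3/4; -5/8; -159/256; -317/512]  R=[-79/128; -39/64; -19/32; -9/16; -1/2; 0]  gives -633/1024
v_12 [RBRBBRRRRBBB]  L=[-1; -3/4; -5/8; -159/256; -317/512; -633/1024]  R=[-79/128; -39/64; -19/32; -9/16; -1/2; 0]  gives -1265/2048
v_13 [RBRBBRRRRBBBB]  L=[-1; -3/4; -5/8; -159/256; -317/512; -633/1024; -1265/2048]  R=[-79/128; -39/64; -19/32; -9/16; -1/2; 0]  gives -2529/4096
v_14 [RBRBBRRRRBBBBB]  L=[-1; -3/4; -5/8; -159/256; -317/512; -633/1024; -1265/2048; -2529/4096]  R=[-79/128; -39/64; -19/32; -9/16; -1/2; 0]  gives -5057/8192
v_15 [RBRBBRRRRBBBBBB]  L=[-1; -3/4; -5/8; -159/256; -317/512; -633/1024; -1265/2048; -2529/4096; -5057/8192]  R=[-79/128; -39/64; -19/32; -9/16; -1/2; 0]  gives -10113/16384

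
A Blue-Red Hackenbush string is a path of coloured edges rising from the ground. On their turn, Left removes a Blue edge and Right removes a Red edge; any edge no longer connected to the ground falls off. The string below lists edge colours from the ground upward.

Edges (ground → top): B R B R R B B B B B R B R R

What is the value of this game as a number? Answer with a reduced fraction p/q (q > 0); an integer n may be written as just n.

5097/8192

g(B) = { 0 | — } -> 1
g(BR) = { 0 | 1 } -> 1/2
g(BRB) = { 0; 1/2 | 1 } -> 3/4
g(BRBR) = { 0; 1/2 | 3/4; 1 } -> 5/8
g(BRBRR) = { 0; 1/2 | 5/8; 3/4; 1 } -> 9/16
g(BRBRRB) = { 0; 1/2; 9/16 | 5/8; 3/4; 1 } -> 19/32
g(BRBRRBB) = { 0; 1/2; 9/16; 19/32 | 5/8; 3/4; 1 } -> 39/64
g(BRBRRBBB) = { 0; 1/2; 9/16; 19/32; 39/64 | 5/8; 3/4; 1 } -> 79/128
g(BRBRRBBBB) = { 0; 1/2; 9/16; 19/32; 39/64; 79/128 | 5/8; 3/4; 1 } -> 159/256
g(BRBRRBBBBB) = { 0; 1/2; 9/16; 19/32; 39/64; 79/128; 159/256 | 5/8; 3/4; 1 } -> 319/512
g(BRBRRBBBBBR) = { 0; 1/2; 9/16; 19/32; 39/64; 79/128; 159/256 | 319/512; 5/8; 3/4; 1 } -> 637/1024
g(BRBRRBBBBBRB) = { 0; 1/2; 9/16; 19/32; 39/64; 79/128; 159/256; 637/1024 | 319/512; 5/8; 3/4; 1 } -> 1275/2048
g(BRBRRBBBBBRBR) = { 0; 1/2; 9/16; 19/32; 39/64; 79/128; 159/256; 637/1024 | 1275/2048; 319/512; 5/8; 3/4; 1 } -> 2549/4096
g(BRBRRBBBBBRBRR) = { 0; 1/2; 9/16; 19/32; 39/64; 79/128; 159/256; 637/1024 | 2549/4096; 1275/2048; 319/512; 5/8; 3/4; 1 } -> 5097/8192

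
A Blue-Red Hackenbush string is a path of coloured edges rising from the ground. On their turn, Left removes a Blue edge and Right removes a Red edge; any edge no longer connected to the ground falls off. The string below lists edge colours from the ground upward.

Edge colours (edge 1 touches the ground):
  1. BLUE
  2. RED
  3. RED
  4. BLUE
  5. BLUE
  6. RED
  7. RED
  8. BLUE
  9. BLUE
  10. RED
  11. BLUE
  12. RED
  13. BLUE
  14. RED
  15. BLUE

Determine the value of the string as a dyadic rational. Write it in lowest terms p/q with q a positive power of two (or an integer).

Recurse on prefixes of the 15-edge string BLUE RED RED BLUE BLUE RED RED BLUE BLUE RED BLUE RED BLUE RED BLUE:
step 1: add BLUE to get B; options L={ 0 } R={ (no moves) } ⇒ 1
step 2: add RED to get BR; options L={ 0 } R={ 1 } ⇒ 1/2
step 3: add RED to get BRR; options L={ 0 } R={ 1/2 1 } ⇒ 1/4
step 4: add BLUE to get BRRB; options L={ 0 1/4 } R={ 1/2 1 } ⇒ 3/8
step 5: add BLUE to get BRRBB; options L={ 0 1/4 3/8 } R={ 1/2 1 } ⇒ 7/16
step 6: add RED to get BRRBBR; options L={ 0 1/4 3/8 } R={ 7/16 1/2 1 } ⇒ 13/32
step 7: add RED to get BRRBBRR; options L={ 0 1/4 3/8 } R={ 13/32 7/16 1/2 1 } ⇒ 25/64
step 8: add BLUE to get BRRBBRRB; options L={ 0 1/4 3/8 25/64 } R={ 13/32 7/16 1/2 1 } ⇒ 51/128
step 9: add BLUE to get BRRBBRRBB; options L={ 0 1/4 3/8 25/64 51/128 } R={ 13/32 7/16 1/2 1 } ⇒ 103/256
step 10: add RED to get BRRBBRRBBR; options L={ 0 1/4 3/8 25/64 51/128 } R={ 103/256 13/32 7/16 1/2 1 } ⇒ 205/512
step 11: add BLUE to get BRRBBRRBBRB; options L={ 0 1/4 3/8 25/64 51/128 205/512 } R={ 103/256 13/32 7/16 1/2 1 } ⇒ 411/1024
step 12: add RED to get BRRBBRRBBRBR; options L={ 0 1/4 3/8 25/64 51/128 205/512 } R={ 411/1024 103/256 13/32 7/16 1/2 1 } ⇒ 821/2048
step 13: add BLUE to get BRRBBRRBBRBRB; options L={ 0 1/4 3/8 25/64 51/128 205/512 821/2048 } R={ 411/1024 103/256 13/32 7/16 1/2 1 } ⇒ 1643/4096
step 14: add RED to get BRRBBRRBBRBRBR; options L={ 0 1/4 3/8 25/64 51/128 205/512 821/2048 } R={ 1643/4096 411/1024 103/256 13/32 7/16 1/2 1 } ⇒ 3285/8192
step 15: add BLUE to get BRRBBRRBBRBRBRB; options L={ 0 1/4 3/8 25/64 51/128 205/512 821/2048 3285/8192 } R={ 1643/4096 411/1024 103/256 13/32 7/16 1/2 1 } ⇒ 6571/16384

6571/16384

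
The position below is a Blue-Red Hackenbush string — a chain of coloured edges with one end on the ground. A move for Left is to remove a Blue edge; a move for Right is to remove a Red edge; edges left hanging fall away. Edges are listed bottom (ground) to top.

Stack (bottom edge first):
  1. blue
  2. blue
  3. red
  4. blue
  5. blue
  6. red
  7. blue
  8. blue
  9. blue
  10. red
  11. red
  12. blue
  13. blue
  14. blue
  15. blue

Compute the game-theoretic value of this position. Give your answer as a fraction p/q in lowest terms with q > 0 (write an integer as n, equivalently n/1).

15263/8192

Build g(s[:k]) for k = 1..15, string s = blue blue red blue blue red blue blue blue red red blue blue blue blue.
b: Left { 0 }, Right { ∅ } — simplest 1
bb: Left { 0, 1 }, Right { ∅ } — simplest 2
bbr: Left { 0, 1 }, Right { 2 } — simplest 3/2
bbrb: Left { 0, 1, 3/2 }, Right { 2 } — simplest 7/4
bbrbb: Left { 0, 1, 3/2, 7/4 }, Right { 2 } — simplest 15/8
bbrbbr: Left { 0, 1, 3/2, 7/4 }, Right { 15/8, 2 } — simplest 29/16
bbrbbrb: Left { 0, 1, 3/2, 7/4, 29/16 }, Right { 15/8, 2 } — simplest 59/32
bbrbbrbb: Left { 0, 1, 3/2, 7/4, 29/16, 59/32 }, Right { 15/8, 2 } — simplest 119/64
bbrbbrbbb: Left { 0, 1, 3/2, 7/4, 29/16, 59/32, 119/64 }, Right { 15/8, 2 } — simplest 239/128
bbrbbrbbbr: Left { 0, 1, 3/2, 7/4, 29/16, 59/32, 119/64 }, Right { 239/128, 15/8, 2 } — simplest 477/256
bbrbbrbbbrr: Left { 0, 1, 3/2, 7/4, 29/16, 59/32, 119/64 }, Right { 477/256, 239/128, 15/8, 2 } — simplest 953/512
bbrbbrbbbrrb: Left { 0, 1, 3/2, 7/4, 29/16, 59/32, 119/64, 953/512 }, Right { 477/256, 239/128, 15/8, 2 } — simplest 1907/1024
bbrbbrbbbrrbb: Left { 0, 1, 3/2, 7/4, 29/16, 59/32, 119/64, 953/512, 1907/1024 }, Right { 477/256, 239/128, 15/8, 2 } — simplest 3815/2048
bbrbbrbbbrrbbb: Left { 0, 1, 3/2, 7/4, 29/16, 59/32, 119/64, 953/512, 1907/1024, 3815/2048 }, Right { 477/256, 239/128, 15/8, 2 } — simplest 7631/4096
bbrbbrbbbrrbbbb: Left { 0, 1, 3/2, 7/4, 29/16, 59/32, 119/64, 953/512, 1907/1024, 3815/2048, 7631/4096 }, Right { 477/256, 239/128, 15/8, 2 } — simplest 15263/8192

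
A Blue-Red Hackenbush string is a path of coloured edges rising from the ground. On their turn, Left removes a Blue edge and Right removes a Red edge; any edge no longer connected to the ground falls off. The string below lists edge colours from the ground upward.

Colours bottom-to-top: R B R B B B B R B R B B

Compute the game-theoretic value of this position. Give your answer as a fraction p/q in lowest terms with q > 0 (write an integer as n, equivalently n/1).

g(R) = { · | 0 } → -1
g(RB) = { -1 | 0 } → -1/2
g(RBR) = { -1 | -1/2, 0 } → -3/4
g(RBRB) = { -1, -3/4 | -1/2, 0 } → -5/8
g(RBRBB) = { -1, -3/4, -5/8 | -1/2, 0 } → -9/16
g(RBRBBB) = { -1, -3/4, -5/8, -9/16 | -1/2, 0 } → -17/32
g(RBRBBBB) = { -1, -3/4, -5/8, -9/16, -17/32 | -1/2, 0 } → -33/64
g(RBRBBBBR) = { -1, -3/4, -5/8, -9/16, -17/32 | -33/64, -1/2, 0 } → -67/128
g(RBRBBBBRB) = { -1, -3/4, -5/8, -9/16, -17/32, -67/128 | -33/64, -1/2, 0 } → -133/256
g(RBRBBBBRBR) = { -1, -3/4, -5/8, -9/16, -17/32, -67/128 | -133/256, -33/64, -1/2, 0 } → -267/512
g(RBRBBBBRBRB) = { -1, -3/4, -5/8, -9/16, -17/32, -67/128, -267/512 | -133/256, -33/64, -1/2, 0 } → -533/1024
g(RBRBBBBRBRBB) = { -1, -3/4, -5/8, -9/16, -17/32, -67/128, -267/512, -533/1024 | -133/256, -33/64, -1/2, 0 } → -1065/2048

-1065/2048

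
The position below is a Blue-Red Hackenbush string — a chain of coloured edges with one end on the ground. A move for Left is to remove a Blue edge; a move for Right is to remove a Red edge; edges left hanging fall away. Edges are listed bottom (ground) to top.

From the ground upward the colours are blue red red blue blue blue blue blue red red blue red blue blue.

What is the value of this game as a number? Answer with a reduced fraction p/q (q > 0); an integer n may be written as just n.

step 1: add blue to get b; options L={ 0 } R={ — } → 1
step 2: add red to get br; options L={ 0 } R={ 1 } → 1/2
step 3: add red to get brr; options L={ 0 } R={ 1/2 1 } → 1/4
step 4: add blue to get brrb; options L={ 0 1/4 } R={ 1/2 1 } → 3/8
step 5: add blue to get brrbb; options L={ 0 1/4 3/8 } R={ 1/2 1 } → 7/16
step 6: add blue to get brrbbb; options L={ 0 1/4 3/8 7/16 } R={ 1/2 1 } → 15/32
step 7: add blue to get brrbbbb; options L={ 0 1/4 3/8 7/16 15/32 } R={ 1/2 1 } → 31/64
step 8: add blue to get brrbbbbb; options L={ 0 1/4 3/8 7/16 15/32 31/64 } R={ 1/2 1 } → 63/128
step 9: add red to get brrbbbbbr; options L={ 0 1/4 3/8 7/16 15/32 31/64 } R={ 63/128 1/2 1 } → 125/256
step 10: add red to get brrbbbbbrr; options L={ 0 1/4 3/8 7/16 15/32 31/64 } R={ 125/256 63/128 1/2 1 } → 249/512
step 11: add blue to get brrbbbbbrrb; options L={ 0 1/4 3/8 7/16 15/32 31/64 249/512 } R={ 125/256 63/128 1/2 1 } → 499/1024
step 12: add red to get brrbbbbbrrbr; options L={ 0 1/4 3/8 7/16 15/32 31/64 249/512 } R={ 499/1024 125/256 63/128 1/2 1 } → 997/2048
step 13: add blue to get brrbbbbbrrbrb; options L={ 0 1/4 3/8 7/16 15/32 31/64 249/512 997/2048 } R={ 499/1024 125/256 63/128 1/2 1 } → 1995/4096
step 14: add blue to get brrbbbbbrrbrbb; options L={ 0 1/4 3/8 7/16 15/32 31/64 249/512 997/2048 1995/4096 } R={ 499/1024 125/256 63/128 1/2 1 } → 3991/8192

3991/8192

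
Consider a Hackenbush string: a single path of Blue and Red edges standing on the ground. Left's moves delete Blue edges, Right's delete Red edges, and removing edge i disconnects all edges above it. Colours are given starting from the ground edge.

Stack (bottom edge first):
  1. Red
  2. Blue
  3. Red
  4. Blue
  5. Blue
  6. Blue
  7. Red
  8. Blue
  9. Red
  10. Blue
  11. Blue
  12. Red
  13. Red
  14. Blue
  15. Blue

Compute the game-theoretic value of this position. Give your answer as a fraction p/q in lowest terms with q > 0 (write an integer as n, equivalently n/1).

-8857/16384

Build g(s[:k]) for k = 1..15, string s = Red Blue Red Blue Blue Blue Red Blue Red Blue Blue Red Red Blue Blue.
1 of 15 · R · max L −∞ · min R 0 ⇒ -1
2 of 15 · RB · max L -1 · min R 0 ⇒ -1/2
3 of 15 · RBR · max L -1 · min R -1/2 ⇒ -3/4
4 of 15 · RBRB · max L -3/4 · min R -1/2 ⇒ -5/8
5 of 15 · RBRBB · max L -5/8 · min R -1/2 ⇒ -9/16
6 of 15 · RBRBBB · max L -9/16 · min R -1/2 ⇒ -17/32
7 of 15 · RBRBBBR · max L -9/16 · min R -17/32 ⇒ -35/64
8 of 15 · RBRBBBRB · max L -35/64 · min R -17/32 ⇒ -69/128
9 of 15 · RBRBBBRBR · max L -35/64 · min R -69/128 ⇒ -139/256
10 of 15 · RBRBBBRBRB · max L -139/256 · min R -69/128 ⇒ -277/512
11 of 15 · RBRBBBRBRBB · max L -277/512 · min R -69/128 ⇒ -553/1024
12 of 15 · RBRBBBRBRBBR · max L -277/512 · min R -553/1024 ⇒ -1107/2048
13 of 15 · RBRBBBRBRBBRR · max L -277/512 · min R -1107/2048 ⇒ -2215/4096
14 of 15 · RBRBBBRBRBBRRB · max L -2215/4096 · min R -1107/2048 ⇒ -4429/8192
15 of 15 · RBRBBBRBRBBRRBB · max L -4429/8192 · min R -1107/2048 ⇒ -8857/16384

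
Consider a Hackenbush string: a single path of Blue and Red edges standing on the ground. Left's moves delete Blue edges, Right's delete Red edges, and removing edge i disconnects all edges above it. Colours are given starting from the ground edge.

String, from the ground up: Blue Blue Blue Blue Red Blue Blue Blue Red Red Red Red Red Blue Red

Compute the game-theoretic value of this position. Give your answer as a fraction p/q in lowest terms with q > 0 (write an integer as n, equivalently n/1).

1 of 15 · B · max L 0 · min R +∞ = 1
2 of 15 · BB · max L 1 · min R +∞ = 2
3 of 15 · BBB · max L 2 · min R +∞ = 3
4 of 15 · BBBB · max L 3 · min R +∞ = 4
5 of 15 · BBBBR · max L 3 · min R 4 = 7/2
6 of 15 · BBBBRB · max L 7/2 · min R 4 = 15/4
7 of 15 · BBBBRBB · max L 15/4 · min R 4 = 31/8
8 of 15 · BBBBRBBB · max L 31/8 · min R 4 = 63/16
9 of 15 · BBBBRBBBR · max L 31/8 · min R 63/16 = 125/32
10 of 15 · BBBBRBBBRR · max L 31/8 · min R 125/32 = 249/64
11 of 15 · BBBBRBBBRRR · max L 31/8 · min R 249/64 = 497/128
12 of 15 · BBBBRBBBRRRR · max L 31/8 · min R 497/128 = 993/256
13 of 15 · BBBBRBBBRRRRR · max L 31/8 · min R 993/256 = 1985/512
14 of 15 · BBBBRBBBRRRRRB · max L 1985/512 · min R 993/256 = 3971/1024
15 of 15 · BBBBRBBBRRRRRBR · max L 1985/512 · min R 3971/1024 = 7941/2048

7941/2048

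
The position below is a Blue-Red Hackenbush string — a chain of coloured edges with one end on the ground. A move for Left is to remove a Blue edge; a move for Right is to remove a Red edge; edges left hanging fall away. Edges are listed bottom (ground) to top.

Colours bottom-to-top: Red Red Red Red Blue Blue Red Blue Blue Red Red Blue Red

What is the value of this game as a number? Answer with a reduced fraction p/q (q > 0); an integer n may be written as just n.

Recurse on prefixes of the 13-edge string Red Red Red Red Blue Blue Red Blue Blue Red Red Blue Red:
v(R) = { (no moves) | 0 } — -1
v(RR) = { (no moves) | -1; 0 } — -2
v(RRR) = { (no moves) | -2; -1; 0 } — -3
v(RRRR) = { (no moves) | -3; -2; -1; 0 } — -4
v(RRRRB) = { -4 | -3; -2; -1; 0 } — -7/2
v(RRRRBB) = { -4; -7/2 | -3; -2; -1; 0 } — -13/4
v(RRRRBBR) = { -4; -7/2 | -13/4; -3; -2; -1; 0 } — -27/8
v(RRRRBBRB) = { -4; -7/2; -27/8 | -13/4; -3; -2; -1; 0 } — -53/16
v(RRRRBBRBB) = { -4; -7/2; -27/8; -53/16 | -13/4; -3; -2; -1; 0 } — -105/32
v(RRRRBBRBBR) = { -4; -7/2; -27/8; -53/16 | -105/32; -13/4; -3; -2; -1; 0 } — -211/64
v(RRRRBBRBBRR) = { -4; -7/2; -27/8; -53/16 | -211/64; -105/32; -13/4; -3; -2; -1; 0 } — -423/128
v(RRRRBBRBBRRB) = { -4; -7/2; -27/8; -53/16; -423/128 | -211/64; -105/32; -13/4; -3; -2; -1; 0 } — -845/256
v(RRRRBBRBBRRBR) = { -4; -7/2; -27/8; -53/16; -423/128 | -845/256; -211/64; -105/32; -13/4; -3; -2; -1; 0 } — -1691/512

-1691/512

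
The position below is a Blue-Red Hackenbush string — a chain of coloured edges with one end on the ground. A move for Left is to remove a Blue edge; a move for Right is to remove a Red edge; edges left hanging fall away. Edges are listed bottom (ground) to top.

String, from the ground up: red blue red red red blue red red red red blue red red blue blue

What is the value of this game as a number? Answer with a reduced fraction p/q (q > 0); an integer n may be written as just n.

-15321/16384

Recurse on prefixes of the 15-edge string red blue red red red blue red red red red blue red red blue blue:
G(r) = { (no moves) | 0 } → -1
G(rb) = { -1 | 0 } → -1/2
G(rbr) = { -1 | -1/2 0 } → -3/4
G(rbrr) = { -1 | -3/4 -1/2 0 } → -7/8
G(rbrrr) = { -1 | -7/8 -3/4 -1/2 0 } → -15/16
G(rbrrrb) = { -1 -15/16 | -7/8 -3/4 -1/2 0 } → -29/32
G(rbrrrbr) = { -1 -15/16 | -29/32 -7/8 -3/4 -1/2 0 } → -59/64
G(rbrrrbrr) = { -1 -15/16 | -59/64 -29/32 -7/8 -3/4 -1/2 0 } → -119/128
G(rbrrrbrrr) = { -1 -15/16 | -119/128 -59/64 -29/32 -7/8 -3/4 -1/2 0 } → -239/256
G(rbrrrbrrrr) = { -1 -15/16 | -239/256 -119/128 -59/64 -29/32 -7/8 -3/4 -1/2 0 } → -479/512
G(rbrrrbrrrrb) = { -1 -15/16 -479/512 | -239/256 -119/128 -59/64 -29/32 -7/8 -3/4 -1/2 0 } → -957/1024
G(rbrrrbrrrrbr) = { -1 -15/16 -479/512 | -957/1024 -239/256 -119/128 -59/64 -29/32 -7/8 -3/4 -1/2 0 } → -1915/2048
G(rbrrrbrrrrbrr) = { -1 -15/16 -479/512 | -1915/2048 -957/1024 -239/256 -119/128 -59/64 -29/32 -7/8 -3/4 -1/2 0 } → -3831/4096
G(rbrrrbrrrrbrrb) = { -1 -15/16 -479/512 -3831/4096 | -1915/2048 -957/1024 -239/256 -119/128 -59/64 -29/32 -7/8 -3/4 -1/2 0 } → -7661/8192
G(rbrrrbrrrrbrrbb) = { -1 -15/16 -479/512 -3831/4096 -7661/8192 | -1915/2048 -957/1024 -239/256 -119/128 -59/64 -29/32 -7/8 -3/4 -1/2 0 } → -15321/16384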